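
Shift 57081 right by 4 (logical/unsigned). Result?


0b1101111011111001 >> 4 = 0b110111101111 = 3567

3567


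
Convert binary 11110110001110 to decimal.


11110110001110 in decimal = 15758

15758


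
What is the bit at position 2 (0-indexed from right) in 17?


0b10001, position 2 = 0

0


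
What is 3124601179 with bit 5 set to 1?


3124601179 | (1 << 5) = 3124601179 | 32 = 3124601211

3124601211


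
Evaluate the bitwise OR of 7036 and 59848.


0b1101101111100 | 0b1110100111001000 = 0b1111101111111100 = 64508

64508


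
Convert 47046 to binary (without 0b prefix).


47046 = 1011011111000110 in binary

1011011111000110


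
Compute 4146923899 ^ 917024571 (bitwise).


0b11110111001011010000100101111011 ^ 0b110110101010001010111100111011 = 0b11000001100001011010011001000000 = 3246761536

3246761536


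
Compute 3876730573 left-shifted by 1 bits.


0b11100111000100100011011011001101 << 1 = 0b111001110001001000110110110011010 = 7753461146

7753461146


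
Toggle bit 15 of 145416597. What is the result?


145416597 ^ (1 << 15) = 145416597 ^ 32768 = 145383829

145383829


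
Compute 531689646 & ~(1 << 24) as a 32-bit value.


531689646 & ~(1 << 24) = 514912430

514912430


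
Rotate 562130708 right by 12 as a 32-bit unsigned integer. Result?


Rotate 0b100001100000010110111100010100 right by 12 (32-bit) = 0b11110001010000100001100000010110 = 4047640598

4047640598


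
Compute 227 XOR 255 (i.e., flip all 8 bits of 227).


227 ^ 255 = 28

28


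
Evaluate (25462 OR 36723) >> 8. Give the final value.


Step 1: 25462 | 36723 = 61303
Step 2: 61303 >> 8 = 239

239


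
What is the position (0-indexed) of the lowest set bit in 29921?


0b111010011100001. Lowest set bit at position 0

0


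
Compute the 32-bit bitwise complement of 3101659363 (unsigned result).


~0b10111000110111111001000011100011 = 0b1000111001000000110111100011100 = 1193307932 (32-bit unsigned)

1193307932


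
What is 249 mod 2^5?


249 & 31 = 25

25


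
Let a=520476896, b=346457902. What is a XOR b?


520476896 ^ 346457902 = 195256270

195256270


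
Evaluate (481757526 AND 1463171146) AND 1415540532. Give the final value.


Step 1: 481757526 & 1463171146 = 339085378
Step 2: 339085378 & 1415540532 = 336988160

336988160


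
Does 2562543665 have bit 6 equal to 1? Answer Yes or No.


0b10011000101111010101000000110001, bit 6 = 0. No

No


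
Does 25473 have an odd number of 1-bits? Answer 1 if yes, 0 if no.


0b110001110000001 has 6 ones => parity 0

0


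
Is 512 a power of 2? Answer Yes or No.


0b1000000000. Only one bit set => Yes

Yes


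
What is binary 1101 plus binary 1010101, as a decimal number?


1101 + 1010101 = 1100010 = 98

98


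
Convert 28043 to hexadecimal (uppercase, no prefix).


28043 = 6D8B hex

6D8B


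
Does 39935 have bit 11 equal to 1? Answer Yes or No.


0b1001101111111111, bit 11 = 1. Yes

Yes


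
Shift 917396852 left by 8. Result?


0b110110101011100101110101110100 << 8 = 0b11011010101110010111010111010000000000 = 234853594112

234853594112


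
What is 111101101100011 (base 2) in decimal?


111101101100011 in decimal = 31587

31587


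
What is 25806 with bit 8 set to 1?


25806 | (1 << 8) = 25806 | 256 = 26062

26062


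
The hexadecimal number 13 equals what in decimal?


13 hex = 19 decimal

19


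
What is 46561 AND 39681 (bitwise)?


0b1011010111100001 & 0b1001101100000001 = 0b1001000100000001 = 37121

37121


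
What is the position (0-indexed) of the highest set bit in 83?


0b1010011. Highest set bit at position 6

6


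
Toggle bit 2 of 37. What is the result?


37 ^ (1 << 2) = 37 ^ 4 = 33

33


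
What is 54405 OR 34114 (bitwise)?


0b1101010010000101 | 0b1000010101000010 = 0b1101010111000111 = 54727

54727


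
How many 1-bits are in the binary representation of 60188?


0b1110101100011100 has 9 set bits

9


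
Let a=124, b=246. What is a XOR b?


124 ^ 246 = 138

138


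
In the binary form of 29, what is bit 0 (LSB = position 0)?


0b11101, position 0 = 1

1


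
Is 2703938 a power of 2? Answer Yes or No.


0b1010010100001001000010. Multiple bits set => No

No


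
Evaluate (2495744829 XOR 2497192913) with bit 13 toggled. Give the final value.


Step 1: 2495744829 ^ 2497192913 = 1714412
Step 2: 1714412 ^ (1 << 13) = 1714412 ^ 8192 = 1706220

1706220


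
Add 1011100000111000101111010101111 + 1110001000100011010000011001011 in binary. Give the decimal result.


1011100000111000101111010101111 + 1110001000100011010000011001011 = 11001101001011011111111101111010 = 3442343802

3442343802


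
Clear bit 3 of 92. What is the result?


92 & ~(1 << 3) = 84

84


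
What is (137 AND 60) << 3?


Step 1: 137 & 60 = 8
Step 2: 8 << 3 = 64

64


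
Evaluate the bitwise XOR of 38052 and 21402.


0b1001010010100100 ^ 0b101001110011010 = 0b1100011100111110 = 51006

51006


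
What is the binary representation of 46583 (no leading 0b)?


46583 = 1011010111110111 in binary

1011010111110111


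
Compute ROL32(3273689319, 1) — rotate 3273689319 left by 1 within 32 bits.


Rotate 0b11000011001000001000100011100111 left by 1 (32-bit) = 0b10000110010000010001000111001111 = 2252411343

2252411343


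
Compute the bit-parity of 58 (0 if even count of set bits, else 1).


0b111010 has 4 ones => parity 0

0


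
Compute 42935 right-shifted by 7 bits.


0b1010011110110111 >> 7 = 0b101001111 = 335

335


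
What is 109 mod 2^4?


109 & 15 = 13

13


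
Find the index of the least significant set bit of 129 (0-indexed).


0b10000001. Lowest set bit at position 0

0


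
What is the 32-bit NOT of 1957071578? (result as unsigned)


~0b1110100101001101000101011011010 = 0b10001011010110010111010100100101 = 2337895717 (32-bit unsigned)

2337895717


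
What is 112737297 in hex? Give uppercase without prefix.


112737297 = 6B83C11 hex

6B83C11


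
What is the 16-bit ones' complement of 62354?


62354 ^ 65535 = 3181

3181


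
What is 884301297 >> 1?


0b110100101101010101110111110001 >> 1 = 0b11010010110101010111011111000 = 442150648

442150648


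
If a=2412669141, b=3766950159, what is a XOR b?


2412669141 ^ 3766950159 = 1867084250

1867084250


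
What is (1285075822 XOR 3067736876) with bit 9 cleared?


Step 1: 1285075822 ^ 3067736876 = 4198580290
Step 2: 4198580290 & ~(1 << 9) = 4198580290

4198580290


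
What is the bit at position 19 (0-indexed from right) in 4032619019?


0b11110000010111001110001000001011, position 19 = 1

1


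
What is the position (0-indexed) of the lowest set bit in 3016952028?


0b10110011110100110000100011011100. Lowest set bit at position 2

2


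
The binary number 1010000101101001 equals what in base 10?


1010000101101001 in decimal = 41321

41321


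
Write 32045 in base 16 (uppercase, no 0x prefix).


32045 = 7D2D hex

7D2D


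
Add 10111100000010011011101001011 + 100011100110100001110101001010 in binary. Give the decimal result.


10111100000010011011101001011 + 100011100110100001110101001010 = 111011000110110101010010010101 = 991646869

991646869


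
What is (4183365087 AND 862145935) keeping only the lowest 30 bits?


Step 1: 4183365087 & 862145935 = 826344847
Step 2: 826344847 & 1073741823 = 826344847

826344847


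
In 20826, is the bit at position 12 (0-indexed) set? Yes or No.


0b101000101011010, bit 12 = 1. Yes

Yes


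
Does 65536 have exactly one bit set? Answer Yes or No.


0b10000000000000000. Only one bit set => Yes

Yes


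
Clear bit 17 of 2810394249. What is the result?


2810394249 & ~(1 << 17) = 2810263177

2810263177


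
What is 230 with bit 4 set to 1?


230 | (1 << 4) = 230 | 16 = 246

246


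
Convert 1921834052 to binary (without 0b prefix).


1921834052 = 1110010100011001101110001000100 in binary

1110010100011001101110001000100


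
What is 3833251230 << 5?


0b11100100011110101100010110011110 << 5 = 0b1110010001111010110001011001111000000 = 122664039360

122664039360


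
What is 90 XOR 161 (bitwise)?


0b1011010 ^ 0b10100001 = 0b11111011 = 251

251


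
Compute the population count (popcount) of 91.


0b1011011 has 5 set bits

5


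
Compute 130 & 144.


0b10000010 & 0b10010000 = 0b10000000 = 128

128


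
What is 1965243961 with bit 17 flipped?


1965243961 ^ (1 << 17) = 1965243961 ^ 131072 = 1965112889

1965112889


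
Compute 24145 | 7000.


0b101111001010001 | 0b1101101011000 = 0b101111101011001 = 24409

24409


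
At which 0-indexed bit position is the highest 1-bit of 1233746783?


0b1001001100010010111101101011111. Highest set bit at position 30

30


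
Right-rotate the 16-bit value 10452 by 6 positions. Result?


Rotate 0b10100011010100 right by 6 (16-bit) = 0b101000010100011 = 20643

20643


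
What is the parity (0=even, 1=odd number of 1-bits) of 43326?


0b1010100100111110 has 9 ones => parity 1

1


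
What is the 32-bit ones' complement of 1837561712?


1837561712 ^ 4294967295 = 2457405583

2457405583


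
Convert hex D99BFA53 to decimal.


D99BFA53 hex = 3650878035 decimal

3650878035


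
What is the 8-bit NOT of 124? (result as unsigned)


~0b1111100 = 0b10000011 = 131 (8-bit unsigned)

131


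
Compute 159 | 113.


0b10011111 | 0b1110001 = 0b11111111 = 255

255


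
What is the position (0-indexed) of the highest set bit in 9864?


0b10011010001000. Highest set bit at position 13

13


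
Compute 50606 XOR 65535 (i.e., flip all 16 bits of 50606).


50606 ^ 65535 = 14929

14929


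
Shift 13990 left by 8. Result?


0b11011010100110 << 8 = 0b1101101010011000000000 = 3581440

3581440


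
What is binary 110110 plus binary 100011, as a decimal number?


110110 + 100011 = 1011001 = 89

89


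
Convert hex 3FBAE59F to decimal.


3FBAE59F hex = 1069213087 decimal

1069213087


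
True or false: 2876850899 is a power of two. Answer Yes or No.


0b10101011011110010100001011010011. Multiple bits set => No

No


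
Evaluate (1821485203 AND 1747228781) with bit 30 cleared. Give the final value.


Step 1: 1821485203 & 1747228781 = 1744865281
Step 2: 1744865281 & ~(1 << 30) = 671123457

671123457


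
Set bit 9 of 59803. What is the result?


59803 | (1 << 9) = 59803 | 512 = 60315

60315


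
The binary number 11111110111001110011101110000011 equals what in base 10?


11111110111001110011101110000011 in decimal = 4276566915

4276566915


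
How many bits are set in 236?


0b11101100 has 5 set bits

5


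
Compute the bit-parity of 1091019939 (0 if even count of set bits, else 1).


0b1000001000001111010010010100011 has 12 ones => parity 0

0


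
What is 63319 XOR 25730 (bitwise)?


0b1111011101010111 ^ 0b110010010000010 = 0b1001001111010101 = 37845

37845


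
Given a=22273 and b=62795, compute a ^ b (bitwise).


22273 ^ 62795 = 41546

41546


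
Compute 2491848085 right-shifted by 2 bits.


0b10010100100001101001010110010101 >> 2 = 0b100101001000011010010101100101 = 622962021

622962021


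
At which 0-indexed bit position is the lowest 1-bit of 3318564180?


0b11000101110011010100010101010100. Lowest set bit at position 2

2


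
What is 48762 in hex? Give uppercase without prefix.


48762 = BE7A hex

BE7A


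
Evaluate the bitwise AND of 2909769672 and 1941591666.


0b10101101011011111000111111001000 & 0b1110011101110100101011001110010 = 0b100001001010100000011001000000 = 556402240

556402240


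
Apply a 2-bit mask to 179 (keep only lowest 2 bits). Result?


179 & 3 = 3

3


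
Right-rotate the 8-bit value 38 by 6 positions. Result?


Rotate 0b100110 right by 6 (8-bit) = 0b10011000 = 152

152


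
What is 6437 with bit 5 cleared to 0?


6437 & ~(1 << 5) = 6405

6405


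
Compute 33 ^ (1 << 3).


33 ^ (1 << 3) = 33 ^ 8 = 41

41


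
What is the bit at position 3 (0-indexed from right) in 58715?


0b1110010101011011, position 3 = 1

1


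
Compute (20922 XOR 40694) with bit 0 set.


Step 1: 20922 ^ 40694 = 53068
Step 2: 53068 | (1 << 0) = 53068 | 1 = 53069

53069


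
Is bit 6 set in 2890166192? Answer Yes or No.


0b10101100010001000110111110110000, bit 6 = 0. No

No


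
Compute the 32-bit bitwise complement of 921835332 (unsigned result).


~0b110110111100100001011101000100 = 0b11001001000011011110100010111011 = 3373131963 (32-bit unsigned)

3373131963


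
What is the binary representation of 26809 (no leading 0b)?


26809 = 110100010111001 in binary

110100010111001


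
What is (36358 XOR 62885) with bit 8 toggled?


Step 1: 36358 ^ 62885 = 31651
Step 2: 31651 ^ (1 << 8) = 31651 ^ 256 = 31395

31395


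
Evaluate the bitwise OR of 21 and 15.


0b10101 | 0b1111 = 0b11111 = 31

31


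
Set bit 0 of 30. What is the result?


30 | (1 << 0) = 30 | 1 = 31

31


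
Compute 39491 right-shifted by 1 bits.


0b1001101001000011 >> 1 = 0b100110100100001 = 19745

19745


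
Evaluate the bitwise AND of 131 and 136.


0b10000011 & 0b10001000 = 0b10000000 = 128

128


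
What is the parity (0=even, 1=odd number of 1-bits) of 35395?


0b1000101001000011 has 6 ones => parity 0

0


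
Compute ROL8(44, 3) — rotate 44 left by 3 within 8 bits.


Rotate 0b101100 left by 3 (8-bit) = 0b1100001 = 97

97


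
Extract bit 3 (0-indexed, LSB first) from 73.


0b1001001, position 3 = 1

1


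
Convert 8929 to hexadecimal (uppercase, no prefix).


8929 = 22E1 hex

22E1


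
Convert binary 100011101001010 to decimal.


100011101001010 in decimal = 18250

18250


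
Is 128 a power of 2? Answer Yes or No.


0b10000000. Only one bit set => Yes

Yes


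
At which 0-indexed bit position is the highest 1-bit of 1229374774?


0b1001001010001101100010100110110. Highest set bit at position 30

30


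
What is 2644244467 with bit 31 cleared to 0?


2644244467 & ~(1 << 31) = 496760819

496760819


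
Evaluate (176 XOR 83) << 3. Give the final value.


Step 1: 176 ^ 83 = 227
Step 2: 227 << 3 = 1816

1816


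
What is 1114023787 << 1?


0b1000010011001101010011101101011 << 1 = 0b10000100110011010100111011010110 = 2228047574

2228047574


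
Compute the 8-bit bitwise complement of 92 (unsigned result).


~0b1011100 = 0b10100011 = 163 (8-bit unsigned)

163


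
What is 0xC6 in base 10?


C6 hex = 198 decimal

198


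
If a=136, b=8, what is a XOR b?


136 ^ 8 = 128

128


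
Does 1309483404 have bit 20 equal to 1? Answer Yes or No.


0b1001110000011010010000110001100, bit 20 = 0. No

No


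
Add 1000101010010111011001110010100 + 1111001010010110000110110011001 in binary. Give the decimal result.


1000101010010111011001110010100 + 1111001010010110000110110011001 = 10111110100101101100000100101101 = 3197550893

3197550893


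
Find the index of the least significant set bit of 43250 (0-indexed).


0b1010100011110010. Lowest set bit at position 1

1


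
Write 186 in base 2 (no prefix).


186 = 10111010 in binary

10111010


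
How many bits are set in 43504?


0b1010100111110000 has 8 set bits

8


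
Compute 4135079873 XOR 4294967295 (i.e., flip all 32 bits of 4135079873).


4135079873 ^ 4294967295 = 159887422

159887422


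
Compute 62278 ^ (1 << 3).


62278 ^ (1 << 3) = 62278 ^ 8 = 62286

62286


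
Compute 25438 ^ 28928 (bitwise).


0b110001101011110 ^ 0b111000100000000 = 0b1001001011110 = 4702

4702


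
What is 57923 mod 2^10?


57923 & 1023 = 579

579


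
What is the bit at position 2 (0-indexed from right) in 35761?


0b1000101110110001, position 2 = 0

0


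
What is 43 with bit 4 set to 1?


43 | (1 << 4) = 43 | 16 = 59

59


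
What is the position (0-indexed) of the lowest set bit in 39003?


0b1001100001011011. Lowest set bit at position 0

0


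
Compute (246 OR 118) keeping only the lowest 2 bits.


Step 1: 246 | 118 = 246
Step 2: 246 & 3 = 2

2


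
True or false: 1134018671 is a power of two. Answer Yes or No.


0b1000011100101111100000001101111. Multiple bits set => No

No


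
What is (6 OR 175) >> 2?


Step 1: 6 | 175 = 175
Step 2: 175 >> 2 = 43

43


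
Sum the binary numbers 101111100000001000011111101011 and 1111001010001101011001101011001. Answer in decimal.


101111100000001000011111101011 + 1111001010001101011001101011001 = 10101000110001110011101101000100 = 2831629124

2831629124


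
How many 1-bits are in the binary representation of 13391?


0b11010001001111 has 8 set bits

8


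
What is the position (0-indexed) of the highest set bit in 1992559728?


0b1110110110001000000110001110000. Highest set bit at position 30

30


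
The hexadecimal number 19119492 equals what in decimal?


19119492 hex = 420582546 decimal

420582546


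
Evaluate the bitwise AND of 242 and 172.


0b11110010 & 0b10101100 = 0b10100000 = 160

160


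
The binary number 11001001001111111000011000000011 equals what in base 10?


11001001001111111000011000000011 in decimal = 3376383491

3376383491


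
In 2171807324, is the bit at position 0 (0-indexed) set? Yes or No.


0b10000001011100110010011001011100, bit 0 = 0. No

No


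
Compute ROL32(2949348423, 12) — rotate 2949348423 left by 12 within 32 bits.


Rotate 0b10101111110010110111110001000111 left by 12 (32-bit) = 0b10110111110001000111101011111100 = 3083107068

3083107068


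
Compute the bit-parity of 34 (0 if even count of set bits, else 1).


0b100010 has 2 ones => parity 0

0


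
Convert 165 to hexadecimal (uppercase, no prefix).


165 = A5 hex

A5


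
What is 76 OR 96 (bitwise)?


0b1001100 | 0b1100000 = 0b1101100 = 108

108


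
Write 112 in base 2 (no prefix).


112 = 1110000 in binary

1110000


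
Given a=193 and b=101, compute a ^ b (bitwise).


193 ^ 101 = 164

164


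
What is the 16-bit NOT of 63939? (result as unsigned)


~0b1111100111000011 = 0b11000111100 = 1596 (16-bit unsigned)

1596


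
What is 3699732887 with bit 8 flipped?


3699732887 ^ (1 << 8) = 3699732887 ^ 256 = 3699732631

3699732631


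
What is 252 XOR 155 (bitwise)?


0b11111100 ^ 0b10011011 = 0b1100111 = 103

103


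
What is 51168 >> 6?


0b1100011111100000 >> 6 = 0b1100011111 = 799

799


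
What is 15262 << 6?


0b11101110011110 << 6 = 0b11101110011110000000 = 976768

976768


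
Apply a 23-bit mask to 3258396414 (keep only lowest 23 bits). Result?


3258396414 & 8388607 = 3616510

3616510


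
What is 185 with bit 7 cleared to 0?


185 & ~(1 << 7) = 57

57


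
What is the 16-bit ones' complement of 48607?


48607 ^ 65535 = 16928

16928


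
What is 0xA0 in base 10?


A0 hex = 160 decimal

160


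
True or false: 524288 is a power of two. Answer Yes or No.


0b10000000000000000000. Only one bit set => Yes

Yes


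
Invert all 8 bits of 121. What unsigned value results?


121 ^ 255 = 134

134


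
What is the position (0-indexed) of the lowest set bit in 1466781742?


0b1010111011011010101000000101110. Lowest set bit at position 1

1


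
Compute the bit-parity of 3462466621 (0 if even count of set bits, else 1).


0b11001110011000010000110000111101 has 15 ones => parity 1

1


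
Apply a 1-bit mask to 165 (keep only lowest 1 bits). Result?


165 & 1 = 1

1


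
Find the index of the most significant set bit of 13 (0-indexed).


0b1101. Highest set bit at position 3

3


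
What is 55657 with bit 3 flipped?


55657 ^ (1 << 3) = 55657 ^ 8 = 55649

55649


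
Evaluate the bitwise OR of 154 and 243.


0b10011010 | 0b11110011 = 0b11111011 = 251

251


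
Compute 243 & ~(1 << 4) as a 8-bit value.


243 & ~(1 << 4) = 227

227


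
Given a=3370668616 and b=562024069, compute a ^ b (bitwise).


3370668616 ^ 562024069 = 3919027405

3919027405


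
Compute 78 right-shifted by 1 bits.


0b1001110 >> 1 = 0b100111 = 39

39


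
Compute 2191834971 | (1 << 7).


2191834971 | (1 << 7) = 2191834971 | 128 = 2191835099

2191835099


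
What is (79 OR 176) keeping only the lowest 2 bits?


Step 1: 79 | 176 = 255
Step 2: 255 & 3 = 3

3


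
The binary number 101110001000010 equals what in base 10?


101110001000010 in decimal = 23618

23618


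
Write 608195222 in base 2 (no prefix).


608195222 = 100100010000000101001010010110 in binary

100100010000000101001010010110


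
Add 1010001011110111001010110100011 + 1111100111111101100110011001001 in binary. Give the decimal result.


1010001011110111001010110100011 + 1111100111111101100110011001001 = 11001110011110100110001001101100 = 3464127084

3464127084


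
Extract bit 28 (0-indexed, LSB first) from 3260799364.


0b11000010010110111101100110000100, position 28 = 0

0


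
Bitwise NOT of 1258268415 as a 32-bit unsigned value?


~0b1001010111111111010011011111111 = 0b10110101000000000101100100000000 = 3036698880 (32-bit unsigned)

3036698880


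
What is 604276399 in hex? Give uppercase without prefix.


604276399 = 240486AF hex

240486AF


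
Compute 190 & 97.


0b10111110 & 0b1100001 = 0b100000 = 32

32


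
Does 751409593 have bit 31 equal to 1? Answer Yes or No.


0b101100110010011001100110111001, bit 31 = 0. No

No


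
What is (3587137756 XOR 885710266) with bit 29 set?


Step 1: 3587137756 ^ 885710266 = 3775249766
Step 2: 3775249766 | (1 << 29) = 3775249766 | 536870912 = 3775249766

3775249766


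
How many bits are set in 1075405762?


0b1000000000110010110001111000010 has 11 set bits

11


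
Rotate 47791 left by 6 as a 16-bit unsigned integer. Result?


Rotate 0b1011101010101111 left by 6 (16-bit) = 0b1010101111101110 = 44014

44014


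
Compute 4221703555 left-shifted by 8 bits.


0b11111011101000100001010110000011 << 8 = 0b1111101110100010000101011000001100000000 = 1080756110080

1080756110080


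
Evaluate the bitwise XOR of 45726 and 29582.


0b1011001010011110 ^ 0b111001110001110 = 0b1100000100010000 = 49424

49424


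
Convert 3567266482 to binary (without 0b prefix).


3567266482 = 11010100101000000010101010110010 in binary

11010100101000000010101010110010


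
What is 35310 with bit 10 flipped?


35310 ^ (1 << 10) = 35310 ^ 1024 = 36334

36334


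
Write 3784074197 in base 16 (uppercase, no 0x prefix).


3784074197 = E18C63D5 hex

E18C63D5


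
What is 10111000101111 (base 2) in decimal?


10111000101111 in decimal = 11823

11823


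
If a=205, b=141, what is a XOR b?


205 ^ 141 = 64

64


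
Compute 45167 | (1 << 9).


45167 | (1 << 9) = 45167 | 512 = 45679

45679


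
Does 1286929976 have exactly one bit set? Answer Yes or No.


0b1001100101101001111111000111000. Multiple bits set => No

No


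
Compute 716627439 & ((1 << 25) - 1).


716627439 & 33554431 = 11984367

11984367


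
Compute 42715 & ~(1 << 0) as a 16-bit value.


42715 & ~(1 << 0) = 42714

42714


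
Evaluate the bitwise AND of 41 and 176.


0b101001 & 0b10110000 = 0b100000 = 32

32


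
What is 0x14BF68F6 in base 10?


14BF68F6 hex = 348088566 decimal

348088566


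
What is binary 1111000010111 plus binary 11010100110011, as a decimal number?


1111000010111 + 11010100110011 = 101001101001010 = 21322

21322


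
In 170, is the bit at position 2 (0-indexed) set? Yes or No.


0b10101010, bit 2 = 0. No

No


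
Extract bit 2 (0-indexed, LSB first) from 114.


0b1110010, position 2 = 0

0


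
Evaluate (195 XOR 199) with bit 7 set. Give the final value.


Step 1: 195 ^ 199 = 4
Step 2: 4 | (1 << 7) = 4 | 128 = 132

132


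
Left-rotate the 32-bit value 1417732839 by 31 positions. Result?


Rotate 0b1010100100000001110001011100111 left by 31 (32-bit) = 0b10101010010000000111000101110011 = 2856350067

2856350067


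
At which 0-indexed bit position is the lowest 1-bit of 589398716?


0b100011001000011000001010111100. Lowest set bit at position 2

2


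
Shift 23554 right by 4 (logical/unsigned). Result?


0b101110000000010 >> 4 = 0b10111000000 = 1472

1472


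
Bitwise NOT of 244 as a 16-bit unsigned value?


~0b11110100 = 0b1111111100001011 = 65291 (16-bit unsigned)

65291


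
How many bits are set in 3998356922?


0b11101110010100100001010110111010 has 17 set bits

17


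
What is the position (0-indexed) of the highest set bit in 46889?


0b1011011100101001. Highest set bit at position 15

15


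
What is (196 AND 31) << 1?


Step 1: 196 & 31 = 4
Step 2: 4 << 1 = 8

8


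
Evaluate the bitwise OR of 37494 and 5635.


0b1001001001110110 | 0b1011000000011 = 0b1001011001110111 = 38519

38519


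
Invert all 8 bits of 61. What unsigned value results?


61 ^ 255 = 194

194


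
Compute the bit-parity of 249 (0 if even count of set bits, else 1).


0b11111001 has 6 ones => parity 0

0


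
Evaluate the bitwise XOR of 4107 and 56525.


0b1000000001011 ^ 0b1101110011001101 = 0b1100110011000110 = 52422

52422


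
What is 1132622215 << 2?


0b1000011100000100111000110000111 << 2 = 0b100001110000010011100011000011100 = 4530488860

4530488860


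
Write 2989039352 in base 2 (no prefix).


2989039352 = 10110010001010010001111011111000 in binary

10110010001010010001111011111000


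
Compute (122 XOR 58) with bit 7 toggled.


Step 1: 122 ^ 58 = 64
Step 2: 64 ^ (1 << 7) = 64 ^ 128 = 192

192


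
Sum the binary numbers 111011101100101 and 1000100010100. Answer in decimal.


111011101100101 + 1000100010100 = 1000100001111001 = 34937

34937


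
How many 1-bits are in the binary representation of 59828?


0b1110100110110100 has 9 set bits

9


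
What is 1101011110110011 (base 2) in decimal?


1101011110110011 in decimal = 55219

55219


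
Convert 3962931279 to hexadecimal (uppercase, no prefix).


3962931279 = EC35884F hex

EC35884F


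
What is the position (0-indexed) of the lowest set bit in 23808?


0b101110100000000. Lowest set bit at position 8

8


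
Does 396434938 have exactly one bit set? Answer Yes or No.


0b10111101000010001110111111010. Multiple bits set => No

No


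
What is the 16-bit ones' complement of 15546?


15546 ^ 65535 = 49989

49989


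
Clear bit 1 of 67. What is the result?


67 & ~(1 << 1) = 65

65


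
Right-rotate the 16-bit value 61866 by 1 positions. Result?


Rotate 0b1111000110101010 right by 1 (16-bit) = 0b111100011010101 = 30933

30933


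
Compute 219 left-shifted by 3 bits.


0b11011011 << 3 = 0b11011011000 = 1752

1752


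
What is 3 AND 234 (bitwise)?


0b11 & 0b11101010 = 0b10 = 2

2


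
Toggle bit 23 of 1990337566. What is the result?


1990337566 ^ (1 << 23) = 1990337566 ^ 8388608 = 1981948958

1981948958


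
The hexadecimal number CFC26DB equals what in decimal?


CFC26DB hex = 217851611 decimal

217851611


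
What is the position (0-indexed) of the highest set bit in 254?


0b11111110. Highest set bit at position 7

7


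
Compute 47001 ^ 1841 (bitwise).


0b1011011110011001 ^ 0b11100110001 = 0b1011000010101000 = 45224

45224


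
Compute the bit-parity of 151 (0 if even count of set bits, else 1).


0b10010111 has 5 ones => parity 1

1


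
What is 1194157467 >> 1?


0b1000111001011010110010110011011 >> 1 = 0b100011100101101011001011001101 = 597078733

597078733


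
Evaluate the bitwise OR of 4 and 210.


0b100 | 0b11010010 = 0b11010110 = 214

214


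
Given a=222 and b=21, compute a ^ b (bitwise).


222 ^ 21 = 203

203


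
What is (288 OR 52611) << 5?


Step 1: 288 | 52611 = 52643
Step 2: 52643 << 5 = 1684576

1684576


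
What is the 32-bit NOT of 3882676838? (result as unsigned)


~0b11100111011011001111001001100110 = 0b11000100100110000110110011001 = 412290457 (32-bit unsigned)

412290457


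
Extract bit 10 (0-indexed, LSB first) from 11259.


0b10101111111011, position 10 = 0

0


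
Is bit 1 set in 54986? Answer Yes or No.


0b1101011011001010, bit 1 = 1. Yes

Yes


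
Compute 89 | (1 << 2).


89 | (1 << 2) = 89 | 4 = 93

93


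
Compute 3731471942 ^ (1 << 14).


3731471942 ^ (1 << 14) = 3731471942 ^ 16384 = 3731488326

3731488326


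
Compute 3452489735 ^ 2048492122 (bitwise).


0b11001101110010001101000000000111 ^ 0b1111010000110011000001001011010 = 0b10110111110100010101001001011101 = 3083948637

3083948637


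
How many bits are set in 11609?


0b10110101011001 has 8 set bits

8


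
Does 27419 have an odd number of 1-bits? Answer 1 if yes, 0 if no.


0b110101100011011 has 9 ones => parity 1

1


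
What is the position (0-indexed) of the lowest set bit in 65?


0b1000001. Lowest set bit at position 0

0


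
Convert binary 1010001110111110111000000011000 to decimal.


1010001110111110111000000011000 in decimal = 1373597720

1373597720


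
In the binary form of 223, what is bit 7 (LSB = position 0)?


0b11011111, position 7 = 1

1


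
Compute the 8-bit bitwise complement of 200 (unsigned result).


~0b11001000 = 0b110111 = 55 (8-bit unsigned)

55


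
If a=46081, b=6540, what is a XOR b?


46081 ^ 6540 = 44429

44429


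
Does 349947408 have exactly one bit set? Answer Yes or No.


0b10100110110111100011000010000. Multiple bits set => No

No


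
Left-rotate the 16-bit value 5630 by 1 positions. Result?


Rotate 0b1010111111110 left by 1 (16-bit) = 0b10101111111100 = 11260

11260


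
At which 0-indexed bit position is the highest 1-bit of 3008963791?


0b10110011010110010010010011001111. Highest set bit at position 31

31


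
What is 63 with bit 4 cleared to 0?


63 & ~(1 << 4) = 47

47


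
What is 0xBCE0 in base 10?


BCE0 hex = 48352 decimal

48352


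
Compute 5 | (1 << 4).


5 | (1 << 4) = 5 | 16 = 21

21


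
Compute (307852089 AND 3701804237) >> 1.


Step 1: 307852089 & 3701804237 = 268501001
Step 2: 268501001 >> 1 = 134250500

134250500


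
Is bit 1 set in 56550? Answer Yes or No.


0b1101110011100110, bit 1 = 1. Yes

Yes


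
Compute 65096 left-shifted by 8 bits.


0b1111111001001000 << 8 = 0b111111100100100000000000 = 16664576

16664576


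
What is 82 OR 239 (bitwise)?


0b1010010 | 0b11101111 = 0b11111111 = 255

255


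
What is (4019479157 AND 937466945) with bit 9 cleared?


Step 1: 4019479157 & 937466945 = 662700097
Step 2: 662700097 & ~(1 << 9) = 662700097

662700097


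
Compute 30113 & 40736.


0b111010110100001 & 0b1001111100100000 = 0b1010100100000 = 5408

5408


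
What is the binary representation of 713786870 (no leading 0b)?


713786870 = 101010100010111000010111110110 in binary

101010100010111000010111110110


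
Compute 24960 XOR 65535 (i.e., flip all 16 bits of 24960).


24960 ^ 65535 = 40575

40575


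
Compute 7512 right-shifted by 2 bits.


0b1110101011000 >> 2 = 0b11101010110 = 1878

1878


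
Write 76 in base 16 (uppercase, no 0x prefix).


76 = 4C hex

4C


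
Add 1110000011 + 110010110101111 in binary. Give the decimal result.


1110000011 + 110010110101111 = 110100100110010 = 26930

26930


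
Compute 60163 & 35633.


0b1110101100000011 & 0b1000101100110001 = 0b1000101100000001 = 35585

35585


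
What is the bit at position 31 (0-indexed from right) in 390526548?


0b10111010001101111011001010100, position 31 = 0

0


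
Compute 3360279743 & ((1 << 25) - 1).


3360279743 & 33554431 = 4836543

4836543


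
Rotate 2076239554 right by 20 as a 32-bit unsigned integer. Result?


Rotate 0b1111011110000001110011011000010 right by 20 (32-bit) = 0b1110011011000010011110111100 = 241969084

241969084


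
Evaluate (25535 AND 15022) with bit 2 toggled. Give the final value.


Step 1: 25535 & 15022 = 8878
Step 2: 8878 ^ (1 << 2) = 8878 ^ 4 = 8874

8874


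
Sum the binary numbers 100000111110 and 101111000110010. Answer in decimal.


100000111110 + 101111000110010 = 110011001110000 = 26224

26224


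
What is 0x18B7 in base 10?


18B7 hex = 6327 decimal

6327


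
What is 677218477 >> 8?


0b101000010111011000100010101101 >> 8 = 0b1010000101110110001000 = 2645384

2645384


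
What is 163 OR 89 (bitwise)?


0b10100011 | 0b1011001 = 0b11111011 = 251

251


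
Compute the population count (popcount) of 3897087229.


0b11101000010010001101010011111101 has 17 set bits

17


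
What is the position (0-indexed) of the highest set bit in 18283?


0b100011101101011. Highest set bit at position 14

14


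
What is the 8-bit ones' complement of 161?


161 ^ 255 = 94

94


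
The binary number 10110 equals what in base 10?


10110 in decimal = 22

22


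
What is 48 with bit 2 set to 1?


48 | (1 << 2) = 48 | 4 = 52

52


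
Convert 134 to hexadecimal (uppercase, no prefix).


134 = 86 hex

86


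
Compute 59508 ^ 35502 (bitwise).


0b1110100001110100 ^ 0b1000101010101110 = 0b110001011011010 = 25306

25306


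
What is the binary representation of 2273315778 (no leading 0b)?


2273315778 = 10000111100000000000101111000010 in binary

10000111100000000000101111000010


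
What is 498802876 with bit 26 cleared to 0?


498802876 & ~(1 << 26) = 431694012

431694012


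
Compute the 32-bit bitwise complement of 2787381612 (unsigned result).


~0b10100110001001000001000101101100 = 0b1011001110110111110111010010011 = 1507585683 (32-bit unsigned)

1507585683


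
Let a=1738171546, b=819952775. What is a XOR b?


1738171546 ^ 819952775 = 1464145949

1464145949


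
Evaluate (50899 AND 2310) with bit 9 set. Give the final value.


Step 1: 50899 & 2310 = 2
Step 2: 2 | (1 << 9) = 2 | 512 = 514

514


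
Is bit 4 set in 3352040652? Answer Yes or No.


0b11000111110011000001010011001100, bit 4 = 0. No

No


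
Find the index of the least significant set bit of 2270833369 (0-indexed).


0b10000111010110100010101011011001. Lowest set bit at position 0

0


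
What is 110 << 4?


0b1101110 << 4 = 0b11011100000 = 1760

1760


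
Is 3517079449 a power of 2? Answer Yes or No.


0b11010001101000100101111110011001. Multiple bits set => No

No


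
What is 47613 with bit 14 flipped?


47613 ^ (1 << 14) = 47613 ^ 16384 = 63997

63997


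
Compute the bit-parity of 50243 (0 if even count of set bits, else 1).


0b1100010001000011 has 6 ones => parity 0

0


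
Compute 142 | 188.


0b10001110 | 0b10111100 = 0b10111110 = 190

190


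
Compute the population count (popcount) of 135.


0b10000111 has 4 set bits

4


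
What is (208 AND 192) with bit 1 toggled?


Step 1: 208 & 192 = 192
Step 2: 192 ^ (1 << 1) = 192 ^ 2 = 194

194


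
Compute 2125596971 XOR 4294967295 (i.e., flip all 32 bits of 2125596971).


2125596971 ^ 4294967295 = 2169370324

2169370324


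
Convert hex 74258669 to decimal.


74258669 hex = 1948616297 decimal

1948616297


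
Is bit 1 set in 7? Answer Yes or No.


0b111, bit 1 = 1. Yes

Yes


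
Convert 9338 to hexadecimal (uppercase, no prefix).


9338 = 247A hex

247A


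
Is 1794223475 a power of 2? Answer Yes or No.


0b1101010111100011010110101110011. Multiple bits set => No

No


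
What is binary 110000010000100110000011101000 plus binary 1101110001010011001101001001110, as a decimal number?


110000010000100110000011101000 + 1101110001010011001101001001110 = 10011110011010111111101100110110 = 2657876790

2657876790


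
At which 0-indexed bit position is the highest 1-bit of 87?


0b1010111. Highest set bit at position 6

6


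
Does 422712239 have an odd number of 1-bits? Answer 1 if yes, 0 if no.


0b11001001100100001001110101111 has 15 ones => parity 1

1


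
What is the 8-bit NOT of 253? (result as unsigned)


~0b11111101 = 0b10 = 2 (8-bit unsigned)

2


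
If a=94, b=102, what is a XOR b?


94 ^ 102 = 56

56


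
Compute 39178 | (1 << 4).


39178 | (1 << 4) = 39178 | 16 = 39194

39194


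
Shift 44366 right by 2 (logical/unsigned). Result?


0b1010110101001110 >> 2 = 0b10101101010011 = 11091

11091


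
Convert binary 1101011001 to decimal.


1101011001 in decimal = 857

857


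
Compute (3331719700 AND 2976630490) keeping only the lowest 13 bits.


Step 1: 3331719700 & 2976630490 = 2147615248
Step 2: 2147615248 & 8191 = 528

528


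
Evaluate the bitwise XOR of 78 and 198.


0b1001110 ^ 0b11000110 = 0b10001000 = 136

136


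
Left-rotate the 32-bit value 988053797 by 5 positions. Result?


Rotate 0b111010111001001000000100100101 left by 5 (32-bit) = 0b1011100100100000010010010100111 = 1552950439

1552950439


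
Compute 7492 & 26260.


0b1110101000100 & 0b110011010010100 = 0b10000000100 = 1028

1028


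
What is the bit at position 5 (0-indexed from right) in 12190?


0b10111110011110, position 5 = 0

0


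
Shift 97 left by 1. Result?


0b1100001 << 1 = 0b11000010 = 194

194


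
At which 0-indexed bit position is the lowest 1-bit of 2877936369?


0b10101011100010011101001011110001. Lowest set bit at position 0

0


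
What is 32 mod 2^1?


32 & 1 = 0

0


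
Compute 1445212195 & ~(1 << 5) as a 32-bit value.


1445212195 & ~(1 << 5) = 1445212163

1445212163


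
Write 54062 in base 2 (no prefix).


54062 = 1101001100101110 in binary

1101001100101110


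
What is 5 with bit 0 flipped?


5 ^ (1 << 0) = 5 ^ 1 = 4

4


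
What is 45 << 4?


0b101101 << 4 = 0b1011010000 = 720

720


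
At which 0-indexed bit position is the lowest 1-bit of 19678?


0b100110011011110. Lowest set bit at position 1

1


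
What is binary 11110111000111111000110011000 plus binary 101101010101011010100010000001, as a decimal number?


11110111000111111000110011000 + 101101010101011010100010000001 = 1001100001110011001101000011001 = 1278843417

1278843417


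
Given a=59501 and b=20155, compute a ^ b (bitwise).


59501 ^ 20155 = 42710

42710


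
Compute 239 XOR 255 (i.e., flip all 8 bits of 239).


239 ^ 255 = 16

16


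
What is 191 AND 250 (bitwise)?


0b10111111 & 0b11111010 = 0b10111010 = 186

186


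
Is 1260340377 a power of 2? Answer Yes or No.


0b1001011000111110100010010011001. Multiple bits set => No

No


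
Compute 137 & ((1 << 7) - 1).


137 & 127 = 9

9


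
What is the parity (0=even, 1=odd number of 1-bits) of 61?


0b111101 has 5 ones => parity 1

1


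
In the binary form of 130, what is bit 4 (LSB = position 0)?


0b10000010, position 4 = 0

0


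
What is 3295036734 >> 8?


0b11000100011001100100010100111110 >> 8 = 0b110001000110011001000101 = 12871237

12871237
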